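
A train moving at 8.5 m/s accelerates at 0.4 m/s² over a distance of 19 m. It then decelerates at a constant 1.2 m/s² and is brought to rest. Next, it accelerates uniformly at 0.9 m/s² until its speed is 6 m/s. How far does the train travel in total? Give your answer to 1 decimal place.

Phase 1 (accelerating): v₀ = 8.50 m/s, a = 0.4 m/s².
v² = v₀² + 2aΔx = 8.50² + 2·0.4·19 = 87.5 → v = 9.35 m/s
t = (v − v₀)/a = (9.35 − 8.50)/0.4 = 2.13 s

Phase 2 (decelerating): v₀ = 9.35 m/s, a = -1.2 m/s².
v = v₀ + at → t = (0 − 9.35) / -1.2 = 7.79 s
v² = v₀² + 2aΔx → Δx = (0² − 9.35²)/(2·-1.2) = 36.4 m

Phase 3 (accelerating): v₀ = 0 m/s, a = 0.9 m/s².
v = v₀ + at → t = (6 − 0) / 0.9 = 6.67 s
v² = v₀² + 2aΔx → Δx = (6² − 0²)/(2·0.9) = 20.0 m
Total distance = 19.0 + 36.4 + 20.0 = 75.4 m

75.4 m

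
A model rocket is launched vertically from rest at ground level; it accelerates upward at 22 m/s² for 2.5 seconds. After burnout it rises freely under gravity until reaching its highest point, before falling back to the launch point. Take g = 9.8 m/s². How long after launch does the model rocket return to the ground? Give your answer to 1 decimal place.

Phase 1 (powered ascent): v₀ = 0 m/s, a = 22 m/s².
v = v₀ + at = 0 + (22)(2.5) = 55.0 m/s
Δx = v₀t + ½at² = 0·2.5 + 0.5·22·2.5² = 68.8 m

Phase 2 (coasting upward): v₀ = 55.0 m/s, a = -9.8 m/s².
v = v₀ + at → t = (0 − 55.0) / -9.8 = 5.61 s
v² = v₀² + 2aΔx → Δx = (0² − 55.0²)/(2·-9.8) = 154 m

Phase 3 (free fall): v₀ = 0 m/s, a = -9.8 m/s².
Falls 223 m from rest: t = √(2·223/9.8) = 6.75 s; v = g·t = 66.1 m/s.
Total time = 2.50 + 5.61 + 6.75 = 14.9 s

14.9 s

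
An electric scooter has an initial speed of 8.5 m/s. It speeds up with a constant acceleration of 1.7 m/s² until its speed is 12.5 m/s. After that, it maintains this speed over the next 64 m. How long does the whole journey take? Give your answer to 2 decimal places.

Phase 1 (accelerating): v₀ = 8.50 m/s, a = 1.7 m/s².
v = v₀ + at → t = (12.5 − 8.50) / 1.7 = 2.35 s
v² = v₀² + 2aΔx → Δx = (12.5² − 8.50²)/(2·1.7) = 24.7 m

Phase 2 (constant speed): v₀ = 12.5 m/s, a = 0 m/s².
Constant speed: t = d/v = 64/12.5 = 5.12 s
Total time = 2.35 + 5.12 = 7.47 s

7.47 s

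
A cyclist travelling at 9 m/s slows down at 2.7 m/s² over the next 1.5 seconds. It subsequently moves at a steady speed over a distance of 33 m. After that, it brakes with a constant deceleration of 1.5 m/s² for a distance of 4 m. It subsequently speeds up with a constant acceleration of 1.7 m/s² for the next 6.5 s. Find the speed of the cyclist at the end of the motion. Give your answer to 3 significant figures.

Phase 1 (decelerating): v₀ = 9.00 m/s, a = -2.7 m/s².
v = v₀ + at = 9.00 + (-2.7)(1.5) = 4.95 m/s
Δx = v₀t + ½at² = 9.00·1.5 + 0.5·-2.7·1.5² = 10.5 m

Phase 2 (constant speed): v₀ = 4.95 m/s, a = 0 m/s².
Constant speed: t = d/v = 33/4.95 = 6.67 s

Phase 3 (decelerating): v₀ = 4.95 m/s, a = -1.5 m/s².
v² = v₀² + 2aΔx = 4.95² + 2·-1.5·4 = 12.5 → v = 3.54 m/s
t = (v − v₀)/a = (3.54 − 4.95)/-1.5 = 0.943 s

Phase 4 (accelerating): v₀ = 3.54 m/s, a = 1.7 m/s².
v = v₀ + at = 3.54 + (1.7)(6.5) = 14.6 m/s
Δx = v₀t + ½at² = 3.54·6.5 + 0.5·1.7·6.5² = 58.9 m
Final speed = 14.6 m/s

14.6 m/s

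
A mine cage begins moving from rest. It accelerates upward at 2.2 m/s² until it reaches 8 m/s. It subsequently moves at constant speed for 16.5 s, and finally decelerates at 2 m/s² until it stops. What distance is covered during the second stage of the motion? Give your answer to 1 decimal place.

Phase 1 (accelerating): v₀ = 0 m/s, a = 2.2 m/s².
v = v₀ + at → t = (8 − 0) / 2.2 = 3.64 s
v² = v₀² + 2aΔx → Δx = (8² − 0²)/(2·2.2) = 14.5 m

Phase 2 (constant speed): v₀ = 8.00 m/s, a = 0 m/s².
v = v₀ + at = 8.00 + (0)(16.5) = 8.00 m/s
Δx = v₀t + ½at² = 8.00·16.5 + 0.5·0·16.5² = 132 m
Distance in phase 2 = 132 m

132.0 m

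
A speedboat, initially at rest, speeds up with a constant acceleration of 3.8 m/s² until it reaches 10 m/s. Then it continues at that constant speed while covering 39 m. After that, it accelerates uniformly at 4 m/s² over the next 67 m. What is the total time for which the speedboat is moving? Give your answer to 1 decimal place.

Phase 1 (accelerating): v₀ = 0 m/s, a = 3.8 m/s².
v = v₀ + at → t = (10 − 0) / 3.8 = 2.63 s
v² = v₀² + 2aΔx → Δx = (10² − 0²)/(2·3.8) = 13.2 m

Phase 2 (constant speed): v₀ = 10.0 m/s, a = 0 m/s².
Constant speed: t = d/v = 39/10.0 = 3.90 s

Phase 3 (accelerating): v₀ = 10.0 m/s, a = 4 m/s².
v² = v₀² + 2aΔx = 10.0² + 2·4·67 = 636 → v = 25.2 m/s
t = (v − v₀)/a = (25.2 − 10.0)/4 = 3.80 s
Total time = 2.63 + 3.90 + 3.80 = 10.3 s

10.3 s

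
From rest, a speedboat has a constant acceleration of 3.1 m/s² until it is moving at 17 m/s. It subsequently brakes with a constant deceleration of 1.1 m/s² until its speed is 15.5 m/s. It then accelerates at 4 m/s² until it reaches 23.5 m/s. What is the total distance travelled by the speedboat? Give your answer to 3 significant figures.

108 m

Phase 1 (accelerating): v₀ = 0 m/s, a = 3.1 m/s².
v = v₀ + at → t = (17 − 0) / 3.1 = 5.48 s
v² = v₀² + 2aΔx → Δx = (17² − 0²)/(2·3.1) = 46.6 m

Phase 2 (decelerating): v₀ = 17.0 m/s, a = -1.1 m/s².
v = v₀ + at → t = (15.5 − 17.0) / -1.1 = 1.36 s
v² = v₀² + 2aΔx → Δx = (15.5² − 17.0²)/(2·-1.1) = 22.2 m

Phase 3 (accelerating): v₀ = 15.5 m/s, a = 4 m/s².
v = v₀ + at → t = (23.5 − 15.5) / 4 = 2.00 s
v² = v₀² + 2aΔx → Δx = (23.5² − 15.5²)/(2·4) = 39.0 m
Total distance = 46.6 + 22.2 + 39.0 = 108 m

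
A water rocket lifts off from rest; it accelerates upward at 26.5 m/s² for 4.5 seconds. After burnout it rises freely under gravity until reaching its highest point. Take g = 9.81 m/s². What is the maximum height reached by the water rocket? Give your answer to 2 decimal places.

Phase 1 (powered ascent): v₀ = 0 m/s, a = 26.5 m/s².
v = v₀ + at = 0 + (26.5)(4.5) = 119 m/s
Δx = v₀t + ½at² = 0·4.5 + 0.5·26.5·4.5² = 268 m

Phase 2 (coasting upward): v₀ = 119 m/s, a = -9.81 m/s².
v = v₀ + at → t = (0 − 119) / -9.81 = 12.2 s
v² = v₀² + 2aΔx → Δx = (0² − 119²)/(2·-9.81) = 725 m
Maximum height = 268 + 725 = 993 m

993.11 m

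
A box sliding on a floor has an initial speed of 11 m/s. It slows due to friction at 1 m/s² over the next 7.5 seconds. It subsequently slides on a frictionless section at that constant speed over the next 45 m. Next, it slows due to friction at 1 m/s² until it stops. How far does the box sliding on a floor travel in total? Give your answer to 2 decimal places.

105.50 m

Phase 1 (decelerating): v₀ = 11.0 m/s, a = -1 m/s².
v = v₀ + at = 11.0 + (-1)(7.5) = 3.50 m/s
Δx = v₀t + ½at² = 11.0·7.5 + 0.5·-1·7.5² = 54.4 m

Phase 2 (constant speed): v₀ = 3.50 m/s, a = 0 m/s².
Constant speed: t = d/v = 45/3.50 = 12.9 s

Phase 3 (decelerating): v₀ = 3.50 m/s, a = -1 m/s².
v = v₀ + at → t = (0 − 3.50) / -1 = 3.50 s
v² = v₀² + 2aΔx → Δx = (0² − 3.50²)/(2·-1) = 6.12 m
Total distance = 54.4 + 45.0 + 6.12 = 106 m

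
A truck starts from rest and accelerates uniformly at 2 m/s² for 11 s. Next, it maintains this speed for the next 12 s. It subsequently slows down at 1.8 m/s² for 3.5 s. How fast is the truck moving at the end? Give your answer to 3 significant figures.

15.7 m/s

Phase 1 (accelerating): v₀ = 0 m/s, a = 2 m/s².
v = v₀ + at = 0 + (2)(11) = 22.0 m/s
Δx = v₀t + ½at² = 0·11 + 0.5·2·11² = 121 m

Phase 2 (constant speed): v₀ = 22.0 m/s, a = 0 m/s².
v = v₀ + at = 22.0 + (0)(12) = 22.0 m/s
Δx = v₀t + ½at² = 22.0·12 + 0.5·0·12² = 264 m

Phase 3 (decelerating): v₀ = 22.0 m/s, a = -1.8 m/s².
v = v₀ + at = 22.0 + (-1.8)(3.5) = 15.7 m/s
Δx = v₀t + ½at² = 22.0·3.5 + 0.5·-1.8·3.5² = 66.0 m
Final speed = 15.7 m/s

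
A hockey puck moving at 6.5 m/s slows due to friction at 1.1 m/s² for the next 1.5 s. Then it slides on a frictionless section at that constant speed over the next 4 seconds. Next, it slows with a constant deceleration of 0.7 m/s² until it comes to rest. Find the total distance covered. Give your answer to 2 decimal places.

Phase 1 (decelerating): v₀ = 6.50 m/s, a = -1.1 m/s².
v = v₀ + at = 6.50 + (-1.1)(1.5) = 4.85 m/s
Δx = v₀t + ½at² = 6.50·1.5 + 0.5·-1.1·1.5² = 8.51 m

Phase 2 (constant speed): v₀ = 4.85 m/s, a = 0 m/s².
v = v₀ + at = 4.85 + (0)(4) = 4.85 m/s
Δx = v₀t + ½at² = 4.85·4 + 0.5·0·4² = 19.4 m

Phase 3 (decelerating): v₀ = 4.85 m/s, a = -0.7 m/s².
v = v₀ + at → t = (0 − 4.85) / -0.7 = 6.93 s
v² = v₀² + 2aΔx → Δx = (0² − 4.85²)/(2·-0.7) = 16.8 m
Total distance = 8.51 + 19.4 + 16.8 = 44.7 m

44.71 m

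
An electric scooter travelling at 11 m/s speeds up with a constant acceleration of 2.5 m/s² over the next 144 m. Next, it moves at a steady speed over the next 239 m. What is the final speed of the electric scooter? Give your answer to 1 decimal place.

Phase 1 (accelerating): v₀ = 11.0 m/s, a = 2.5 m/s².
v² = v₀² + 2aΔx = 11.0² + 2·2.5·144 = 841 → v = 29.0 m/s
t = (v − v₀)/a = (29.0 − 11.0)/2.5 = 7.20 s

Phase 2 (constant speed): v₀ = 29.0 m/s, a = 0 m/s².
Constant speed: t = d/v = 239/29.0 = 8.24 s
Final speed = 29.0 m/s

29.0 m/s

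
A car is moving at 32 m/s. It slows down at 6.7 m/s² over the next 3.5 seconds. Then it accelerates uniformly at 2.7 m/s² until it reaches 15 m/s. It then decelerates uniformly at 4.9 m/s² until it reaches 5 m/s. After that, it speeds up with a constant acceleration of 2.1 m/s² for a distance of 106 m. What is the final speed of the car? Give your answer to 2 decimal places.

21.68 m/s

Phase 1 (decelerating): v₀ = 32.0 m/s, a = -6.7 m/s².
v = v₀ + at = 32.0 + (-6.7)(3.5) = 8.55 m/s
Δx = v₀t + ½at² = 32.0·3.5 + 0.5·-6.7·3.5² = 71.0 m

Phase 2 (accelerating): v₀ = 8.55 m/s, a = 2.7 m/s².
v = v₀ + at → t = (15 − 8.55) / 2.7 = 2.39 s
v² = v₀² + 2aΔx → Δx = (15² − 8.55²)/(2·2.7) = 28.1 m

Phase 3 (decelerating): v₀ = 15.0 m/s, a = -4.9 m/s².
v = v₀ + at → t = (5 − 15.0) / -4.9 = 2.04 s
v² = v₀² + 2aΔx → Δx = (5² − 15.0²)/(2·-4.9) = 20.4 m

Phase 4 (accelerating): v₀ = 5.00 m/s, a = 2.1 m/s².
v² = v₀² + 2aΔx = 5.00² + 2·2.1·106 = 470 → v = 21.7 m/s
t = (v − v₀)/a = (21.7 − 5.00)/2.1 = 7.94 s
Final speed = 21.7 m/s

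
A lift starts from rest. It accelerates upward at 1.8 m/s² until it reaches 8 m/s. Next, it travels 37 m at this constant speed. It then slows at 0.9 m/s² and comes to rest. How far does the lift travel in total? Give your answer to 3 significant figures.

Phase 1 (accelerating): v₀ = 0 m/s, a = 1.8 m/s².
v = v₀ + at → t = (8 − 0) / 1.8 = 4.44 s
v² = v₀² + 2aΔx → Δx = (8² − 0²)/(2·1.8) = 17.8 m

Phase 2 (constant speed): v₀ = 8.00 m/s, a = 0 m/s².
Constant speed: t = d/v = 37/8.00 = 4.62 s

Phase 3 (decelerating): v₀ = 8.00 m/s, a = -0.9 m/s².
v = v₀ + at → t = (0 − 8.00) / -0.9 = 8.89 s
v² = v₀² + 2aΔx → Δx = (0² − 8.00²)/(2·-0.9) = 35.6 m
Total distance = 17.8 + 37.0 + 35.6 = 90.3 m

90.3 m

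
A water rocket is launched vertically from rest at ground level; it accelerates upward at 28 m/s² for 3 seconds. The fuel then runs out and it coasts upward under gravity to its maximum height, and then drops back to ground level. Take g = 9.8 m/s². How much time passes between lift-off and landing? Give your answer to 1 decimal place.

21.5 s

Phase 1 (powered ascent): v₀ = 0 m/s, a = 28 m/s².
v = v₀ + at = 0 + (28)(3) = 84.0 m/s
Δx = v₀t + ½at² = 0·3 + 0.5·28·3² = 126 m

Phase 2 (coasting upward): v₀ = 84.0 m/s, a = -9.8 m/s².
v = v₀ + at → t = (0 − 84.0) / -9.8 = 8.57 s
v² = v₀² + 2aΔx → Δx = (0² − 84.0²)/(2·-9.8) = 360 m

Phase 3 (free fall): v₀ = 0 m/s, a = -9.8 m/s².
Falls 486 m from rest: t = √(2·486/9.8) = 9.96 s; v = g·t = 97.6 m/s.
Total time = 3.00 + 8.57 + 9.96 = 21.5 s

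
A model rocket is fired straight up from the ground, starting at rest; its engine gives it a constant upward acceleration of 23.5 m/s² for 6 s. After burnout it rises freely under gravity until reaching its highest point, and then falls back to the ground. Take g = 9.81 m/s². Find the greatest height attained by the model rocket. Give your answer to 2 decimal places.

Phase 1 (powered ascent): v₀ = 0 m/s, a = 23.5 m/s².
v = v₀ + at = 0 + (23.5)(6) = 141 m/s
Δx = v₀t + ½at² = 0·6 + 0.5·23.5·6² = 423 m

Phase 2 (coasting upward): v₀ = 141 m/s, a = -9.81 m/s².
v = v₀ + at → t = (0 − 141) / -9.81 = 14.4 s
v² = v₀² + 2aΔx → Δx = (0² − 141²)/(2·-9.81) = 1010 m
Maximum height = 423 + 1010 = 1440 m

1436.30 m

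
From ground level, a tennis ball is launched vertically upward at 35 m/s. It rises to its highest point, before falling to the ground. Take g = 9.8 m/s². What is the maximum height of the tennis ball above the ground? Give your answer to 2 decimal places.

Phase 1 (rising): v₀ = 35.0 m/s, a = -9.8 m/s².
v = v₀ + at → t = (0 − 35.0) / -9.8 = 3.57 s
v² = v₀² + 2aΔx → Δx = (0² − 35.0²)/(2·-9.8) = 62.5 m
Maximum height = 62.5 m

62.50 m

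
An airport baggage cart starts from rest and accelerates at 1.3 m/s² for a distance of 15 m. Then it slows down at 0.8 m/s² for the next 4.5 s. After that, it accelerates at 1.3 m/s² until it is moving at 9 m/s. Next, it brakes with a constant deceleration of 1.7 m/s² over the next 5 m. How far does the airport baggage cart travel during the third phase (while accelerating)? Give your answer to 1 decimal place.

Phase 1 (accelerating): v₀ = 0 m/s, a = 1.3 m/s².
v² = v₀² + 2aΔx = 0² + 2·1.3·15 = 39.0 → v = 6.24 m/s
t = (v − v₀)/a = (6.24 − 0)/1.3 = 4.80 s

Phase 2 (decelerating): v₀ = 6.24 m/s, a = -0.8 m/s².
v = v₀ + at = 6.24 + (-0.8)(4.5) = 2.64 m/s
Δx = v₀t + ½at² = 6.24·4.5 + 0.5·-0.8·4.5² = 20.0 m

Phase 3 (accelerating): v₀ = 2.64 m/s, a = 1.3 m/s².
v = v₀ + at → t = (9 − 2.64) / 1.3 = 4.89 s
v² = v₀² + 2aΔx → Δx = (9² − 2.64²)/(2·1.3) = 28.5 m
Distance in phase 3 = 28.5 m

28.5 m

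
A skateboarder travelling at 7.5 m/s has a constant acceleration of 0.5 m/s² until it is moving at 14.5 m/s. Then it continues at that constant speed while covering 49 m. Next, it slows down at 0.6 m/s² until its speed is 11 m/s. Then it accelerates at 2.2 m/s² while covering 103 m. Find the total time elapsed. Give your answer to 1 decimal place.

29.1 s

Phase 1 (accelerating): v₀ = 7.50 m/s, a = 0.5 m/s².
v = v₀ + at → t = (14.5 − 7.50) / 0.5 = 14.0 s
v² = v₀² + 2aΔx → Δx = (14.5² − 7.50²)/(2·0.5) = 154 m

Phase 2 (constant speed): v₀ = 14.5 m/s, a = 0 m/s².
Constant speed: t = d/v = 49/14.5 = 3.38 s

Phase 3 (decelerating): v₀ = 14.5 m/s, a = -0.6 m/s².
v = v₀ + at → t = (11 − 14.5) / -0.6 = 5.83 s
v² = v₀² + 2aΔx → Δx = (11² − 14.5²)/(2·-0.6) = 74.4 m

Phase 4 (accelerating): v₀ = 11.0 m/s, a = 2.2 m/s².
v² = v₀² + 2aΔx = 11.0² + 2·2.2·103 = 574 → v = 24.0 m/s
t = (v − v₀)/a = (24.0 − 11.0)/2.2 = 5.89 s
Total time = 14.0 + 3.38 + 5.83 + 5.89 = 29.1 s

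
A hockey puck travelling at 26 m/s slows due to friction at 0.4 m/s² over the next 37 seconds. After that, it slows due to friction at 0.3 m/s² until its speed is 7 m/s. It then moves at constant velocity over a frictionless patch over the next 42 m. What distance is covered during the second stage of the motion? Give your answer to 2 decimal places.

Phase 1 (decelerating): v₀ = 26.0 m/s, a = -0.4 m/s².
v = v₀ + at = 26.0 + (-0.4)(37) = 11.2 m/s
Δx = v₀t + ½at² = 26.0·37 + 0.5·-0.4·37² = 688 m

Phase 2 (decelerating): v₀ = 11.2 m/s, a = -0.3 m/s².
v = v₀ + at → t = (7 − 11.2) / -0.3 = 14.0 s
v² = v₀² + 2aΔx → Δx = (7² − 11.2²)/(2·-0.3) = 127 m
Distance in phase 2 = 127 m

127.40 m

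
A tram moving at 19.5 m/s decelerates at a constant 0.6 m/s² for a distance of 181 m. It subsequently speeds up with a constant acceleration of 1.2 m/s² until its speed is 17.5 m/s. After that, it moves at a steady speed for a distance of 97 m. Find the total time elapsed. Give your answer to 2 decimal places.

20.70 s

Phase 1 (decelerating): v₀ = 19.5 m/s, a = -0.6 m/s².
v² = v₀² + 2aΔx = 19.5² + 2·-0.6·181 = 163 → v = 12.8 m/s
t = (v − v₀)/a = (12.8 − 19.5)/-0.6 = 11.2 s

Phase 2 (accelerating): v₀ = 12.8 m/s, a = 1.2 m/s².
v = v₀ + at → t = (17.5 − 12.8) / 1.2 = 3.94 s
v² = v₀² + 2aΔx → Δx = (17.5² − 12.8²)/(2·1.2) = 59.7 m

Phase 3 (constant speed): v₀ = 17.5 m/s, a = 0 m/s².
Constant speed: t = d/v = 97/17.5 = 5.54 s
Total time = 11.2 + 3.94 + 5.54 = 20.7 s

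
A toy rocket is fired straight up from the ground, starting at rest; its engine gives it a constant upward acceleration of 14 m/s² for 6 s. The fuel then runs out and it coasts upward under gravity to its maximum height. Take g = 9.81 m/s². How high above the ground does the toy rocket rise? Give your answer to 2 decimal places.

Phase 1 (powered ascent): v₀ = 0 m/s, a = 14 m/s².
v = v₀ + at = 0 + (14)(6) = 84.0 m/s
Δx = v₀t + ½at² = 0·6 + 0.5·14·6² = 252 m

Phase 2 (coasting upward): v₀ = 84.0 m/s, a = -9.81 m/s².
v = v₀ + at → t = (0 − 84.0) / -9.81 = 8.56 s
v² = v₀² + 2aΔx → Δx = (0² − 84.0²)/(2·-9.81) = 360 m
Maximum height = 252 + 360 = 612 m

611.63 m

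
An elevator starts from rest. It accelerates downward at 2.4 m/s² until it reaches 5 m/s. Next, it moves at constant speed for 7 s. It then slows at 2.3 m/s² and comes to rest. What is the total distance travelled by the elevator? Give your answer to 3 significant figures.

45.6 m

Phase 1 (accelerating): v₀ = 0 m/s, a = 2.4 m/s².
v = v₀ + at → t = (5 − 0) / 2.4 = 2.08 s
v² = v₀² + 2aΔx → Δx = (5² − 0²)/(2·2.4) = 5.21 m

Phase 2 (constant speed): v₀ = 5.00 m/s, a = 0 m/s².
v = v₀ + at = 5.00 + (0)(7) = 5.00 m/s
Δx = v₀t + ½at² = 5.00·7 + 0.5·0·7² = 35.0 m

Phase 3 (decelerating): v₀ = 5.00 m/s, a = -2.3 m/s².
v = v₀ + at → t = (0 − 5.00) / -2.3 = 2.17 s
v² = v₀² + 2aΔx → Δx = (0² − 5.00²)/(2·-2.3) = 5.43 m
Total distance = 5.21 + 35.0 + 5.43 = 45.6 m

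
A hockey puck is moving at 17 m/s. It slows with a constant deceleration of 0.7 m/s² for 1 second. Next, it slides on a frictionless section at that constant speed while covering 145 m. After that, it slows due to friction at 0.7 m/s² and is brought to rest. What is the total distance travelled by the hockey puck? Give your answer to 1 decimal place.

Phase 1 (decelerating): v₀ = 17.0 m/s, a = -0.7 m/s².
v = v₀ + at = 17.0 + (-0.7)(1) = 16.3 m/s
Δx = v₀t + ½at² = 17.0·1 + 0.5·-0.7·1² = 16.6 m

Phase 2 (constant speed): v₀ = 16.3 m/s, a = 0 m/s².
Constant speed: t = d/v = 145/16.3 = 8.90 s

Phase 3 (decelerating): v₀ = 16.3 m/s, a = -0.7 m/s².
v = v₀ + at → t = (0 − 16.3) / -0.7 = 23.3 s
v² = v₀² + 2aΔx → Δx = (0² − 16.3²)/(2·-0.7) = 190 m
Total distance = 16.6 + 145 + 190 = 351 m

351.4 m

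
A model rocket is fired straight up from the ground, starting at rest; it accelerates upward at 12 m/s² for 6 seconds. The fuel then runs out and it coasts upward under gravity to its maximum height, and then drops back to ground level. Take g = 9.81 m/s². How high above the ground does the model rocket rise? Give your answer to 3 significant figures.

480 m

Phase 1 (powered ascent): v₀ = 0 m/s, a = 12 m/s².
v = v₀ + at = 0 + (12)(6) = 72.0 m/s
Δx = v₀t + ½at² = 0·6 + 0.5·12·6² = 216 m

Phase 2 (coasting upward): v₀ = 72.0 m/s, a = -9.81 m/s².
v = v₀ + at → t = (0 − 72.0) / -9.81 = 7.34 s
v² = v₀² + 2aΔx → Δx = (0² − 72.0²)/(2·-9.81) = 264 m
Maximum height = 216 + 264 = 480 m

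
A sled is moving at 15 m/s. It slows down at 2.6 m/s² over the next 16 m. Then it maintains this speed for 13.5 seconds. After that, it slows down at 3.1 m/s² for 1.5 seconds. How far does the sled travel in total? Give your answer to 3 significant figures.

191 m

Phase 1 (decelerating): v₀ = 15.0 m/s, a = -2.6 m/s².
v² = v₀² + 2aΔx = 15.0² + 2·-2.6·16 = 142 → v = 11.9 m/s
t = (v − v₀)/a = (11.9 − 15.0)/-2.6 = 1.19 s

Phase 2 (constant speed): v₀ = 11.9 m/s, a = 0 m/s².
v = v₀ + at = 11.9 + (0)(13.5) = 11.9 m/s
Δx = v₀t + ½at² = 11.9·13.5 + 0.5·0·13.5² = 161 m

Phase 3 (decelerating): v₀ = 11.9 m/s, a = -3.1 m/s².
v = v₀ + at = 11.9 + (-3.1)(1.5) = 7.26 m/s
Δx = v₀t + ½at² = 11.9·1.5 + 0.5·-3.1·1.5² = 14.4 m
Total distance = 16.0 + 161 + 14.4 = 191 m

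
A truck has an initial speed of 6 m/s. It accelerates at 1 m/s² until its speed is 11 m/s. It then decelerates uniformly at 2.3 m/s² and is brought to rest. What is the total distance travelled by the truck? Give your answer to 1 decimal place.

Phase 1 (accelerating): v₀ = 6.00 m/s, a = 1 m/s².
v = v₀ + at → t = (11 − 6.00) / 1 = 5.00 s
v² = v₀² + 2aΔx → Δx = (11² − 6.00²)/(2·1) = 42.5 m

Phase 2 (decelerating): v₀ = 11.0 m/s, a = -2.3 m/s².
v = v₀ + at → t = (0 − 11.0) / -2.3 = 4.78 s
v² = v₀² + 2aΔx → Δx = (0² − 11.0²)/(2·-2.3) = 26.3 m
Total distance = 42.5 + 26.3 = 68.8 m

68.8 m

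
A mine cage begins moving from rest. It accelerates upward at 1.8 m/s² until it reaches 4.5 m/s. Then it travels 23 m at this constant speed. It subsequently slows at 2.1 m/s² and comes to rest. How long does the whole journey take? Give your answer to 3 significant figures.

Phase 1 (accelerating): v₀ = 0 m/s, a = 1.8 m/s².
v = v₀ + at → t = (4.5 − 0) / 1.8 = 2.50 s
v² = v₀² + 2aΔx → Δx = (4.5² − 0²)/(2·1.8) = 5.62 m

Phase 2 (constant speed): v₀ = 4.50 m/s, a = 0 m/s².
Constant speed: t = d/v = 23/4.50 = 5.11 s

Phase 3 (decelerating): v₀ = 4.50 m/s, a = -2.1 m/s².
v = v₀ + at → t = (0 − 4.50) / -2.1 = 2.14 s
v² = v₀² + 2aΔx → Δx = (0² − 4.50²)/(2·-2.1) = 4.82 m
Total time = 2.50 + 5.11 + 2.14 = 9.75 s

9.75 s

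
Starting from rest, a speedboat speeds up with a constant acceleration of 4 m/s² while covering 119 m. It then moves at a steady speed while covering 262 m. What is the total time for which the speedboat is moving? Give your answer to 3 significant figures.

Phase 1 (accelerating): v₀ = 0 m/s, a = 4 m/s².
v² = v₀² + 2aΔx = 0² + 2·4·119 = 952 → v = 30.9 m/s
t = (v − v₀)/a = (30.9 − 0)/4 = 7.71 s

Phase 2 (constant speed): v₀ = 30.9 m/s, a = 0 m/s².
Constant speed: t = d/v = 262/30.9 = 8.49 s
Total time = 7.71 + 8.49 = 16.2 s

16.2 s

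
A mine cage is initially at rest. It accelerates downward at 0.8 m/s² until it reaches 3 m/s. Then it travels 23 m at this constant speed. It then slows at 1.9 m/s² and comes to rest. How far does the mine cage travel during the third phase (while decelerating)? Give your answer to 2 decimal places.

Phase 1 (accelerating): v₀ = 0 m/s, a = 0.8 m/s².
v = v₀ + at → t = (3 − 0) / 0.8 = 3.75 s
v² = v₀² + 2aΔx → Δx = (3² − 0²)/(2·0.8) = 5.62 m

Phase 2 (constant speed): v₀ = 3.00 m/s, a = 0 m/s².
Constant speed: t = d/v = 23/3.00 = 7.67 s

Phase 3 (decelerating): v₀ = 3.00 m/s, a = -1.9 m/s².
v = v₀ + at → t = (0 − 3.00) / -1.9 = 1.58 s
v² = v₀² + 2aΔx → Δx = (0² − 3.00²)/(2·-1.9) = 2.37 m
Distance in phase 3 = 2.37 m

2.37 m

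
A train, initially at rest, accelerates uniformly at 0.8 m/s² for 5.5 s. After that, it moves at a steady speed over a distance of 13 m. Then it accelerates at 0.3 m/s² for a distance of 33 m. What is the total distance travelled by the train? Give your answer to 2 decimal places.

58.10 m

Phase 1 (accelerating): v₀ = 0 m/s, a = 0.8 m/s².
v = v₀ + at = 0 + (0.8)(5.5) = 4.40 m/s
Δx = v₀t + ½at² = 0·5.5 + 0.5·0.8·5.5² = 12.1 m

Phase 2 (constant speed): v₀ = 4.40 m/s, a = 0 m/s².
Constant speed: t = d/v = 13/4.40 = 2.95 s

Phase 3 (accelerating): v₀ = 4.40 m/s, a = 0.3 m/s².
v² = v₀² + 2aΔx = 4.40² + 2·0.3·33 = 39.2 → v = 6.26 m/s
t = (v − v₀)/a = (6.26 − 4.40)/0.3 = 6.19 s
Total distance = 12.1 + 13.0 + 33.0 = 58.1 m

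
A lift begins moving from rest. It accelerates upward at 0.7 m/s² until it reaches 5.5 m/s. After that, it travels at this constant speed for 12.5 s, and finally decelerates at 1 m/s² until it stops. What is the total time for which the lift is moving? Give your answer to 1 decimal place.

25.9 s

Phase 1 (accelerating): v₀ = 0 m/s, a = 0.7 m/s².
v = v₀ + at → t = (5.5 − 0) / 0.7 = 7.86 s
v² = v₀² + 2aΔx → Δx = (5.5² − 0²)/(2·0.7) = 21.6 m

Phase 2 (constant speed): v₀ = 5.50 m/s, a = 0 m/s².
v = v₀ + at = 5.50 + (0)(12.5) = 5.50 m/s
Δx = v₀t + ½at² = 5.50·12.5 + 0.5·0·12.5² = 68.8 m

Phase 3 (decelerating): v₀ = 5.50 m/s, a = -1 m/s².
v = v₀ + at → t = (0 − 5.50) / -1 = 5.50 s
v² = v₀² + 2aΔx → Δx = (0² − 5.50²)/(2·-1) = 15.1 m
Total time = 7.86 + 12.5 + 5.50 = 25.9 s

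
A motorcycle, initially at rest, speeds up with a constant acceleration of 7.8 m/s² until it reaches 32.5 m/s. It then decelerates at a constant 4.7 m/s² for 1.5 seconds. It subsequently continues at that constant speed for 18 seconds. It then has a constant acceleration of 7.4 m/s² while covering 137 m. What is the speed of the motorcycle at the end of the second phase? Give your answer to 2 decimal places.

25.45 m/s

Phase 1 (accelerating): v₀ = 0 m/s, a = 7.8 m/s².
v = v₀ + at → t = (32.5 − 0) / 7.8 = 4.17 s
v² = v₀² + 2aΔx → Δx = (32.5² − 0²)/(2·7.8) = 67.7 m

Phase 2 (decelerating): v₀ = 32.5 m/s, a = -4.7 m/s².
v = v₀ + at = 32.5 + (-4.7)(1.5) = 25.4 m/s
Δx = v₀t + ½at² = 32.5·1.5 + 0.5·-4.7·1.5² = 43.5 m
Speed at end of phase 2 = 25.4 m/s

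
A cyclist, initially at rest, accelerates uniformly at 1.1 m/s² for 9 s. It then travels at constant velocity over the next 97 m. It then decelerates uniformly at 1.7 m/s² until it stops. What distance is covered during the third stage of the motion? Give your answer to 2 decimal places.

28.83 m

Phase 1 (accelerating): v₀ = 0 m/s, a = 1.1 m/s².
v = v₀ + at = 0 + (1.1)(9) = 9.90 m/s
Δx = v₀t + ½at² = 0·9 + 0.5·1.1·9² = 44.6 m

Phase 2 (constant speed): v₀ = 9.90 m/s, a = 0 m/s².
Constant speed: t = d/v = 97/9.90 = 9.80 s

Phase 3 (decelerating): v₀ = 9.90 m/s, a = -1.7 m/s².
v = v₀ + at → t = (0 − 9.90) / -1.7 = 5.82 s
v² = v₀² + 2aΔx → Δx = (0² − 9.90²)/(2·-1.7) = 28.8 m
Distance in phase 3 = 28.8 m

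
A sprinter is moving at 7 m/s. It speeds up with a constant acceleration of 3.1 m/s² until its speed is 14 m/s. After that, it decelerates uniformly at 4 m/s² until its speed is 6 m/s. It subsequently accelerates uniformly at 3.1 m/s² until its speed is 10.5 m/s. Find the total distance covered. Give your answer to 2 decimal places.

55.69 m

Phase 1 (accelerating): v₀ = 7.00 m/s, a = 3.1 m/s².
v = v₀ + at → t = (14 − 7.00) / 3.1 = 2.26 s
v² = v₀² + 2aΔx → Δx = (14² − 7.00²)/(2·3.1) = 23.7 m

Phase 2 (decelerating): v₀ = 14.0 m/s, a = -4 m/s².
v = v₀ + at → t = (6 − 14.0) / -4 = 2.00 s
v² = v₀² + 2aΔx → Δx = (6² − 14.0²)/(2·-4) = 20.0 m

Phase 3 (accelerating): v₀ = 6.00 m/s, a = 3.1 m/s².
v = v₀ + at → t = (10.5 − 6.00) / 3.1 = 1.45 s
v² = v₀² + 2aΔx → Δx = (10.5² − 6.00²)/(2·3.1) = 12.0 m
Total distance = 23.7 + 20.0 + 12.0 = 55.7 m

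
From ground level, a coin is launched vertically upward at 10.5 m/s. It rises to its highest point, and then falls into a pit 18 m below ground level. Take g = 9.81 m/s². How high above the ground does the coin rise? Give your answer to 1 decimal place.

5.6 m

Phase 1 (rising): v₀ = 10.5 m/s, a = -9.81 m/s².
v = v₀ + at → t = (0 − 10.5) / -9.81 = 1.07 s
v² = v₀² + 2aΔx → Δx = (0² − 10.5²)/(2·-9.81) = 5.62 m
Maximum height = 5.62 m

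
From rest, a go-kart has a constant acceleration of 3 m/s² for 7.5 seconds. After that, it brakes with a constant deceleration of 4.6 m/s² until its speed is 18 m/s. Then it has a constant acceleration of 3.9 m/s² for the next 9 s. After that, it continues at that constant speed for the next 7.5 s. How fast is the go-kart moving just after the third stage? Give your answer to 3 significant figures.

53.1 m/s

Phase 1 (accelerating): v₀ = 0 m/s, a = 3 m/s².
v = v₀ + at = 0 + (3)(7.5) = 22.5 m/s
Δx = v₀t + ½at² = 0·7.5 + 0.5·3·7.5² = 84.4 m

Phase 2 (decelerating): v₀ = 22.5 m/s, a = -4.6 m/s².
v = v₀ + at → t = (18 − 22.5) / -4.6 = 0.978 s
v² = v₀² + 2aΔx → Δx = (18² − 22.5²)/(2·-4.6) = 19.8 m

Phase 3 (accelerating): v₀ = 18.0 m/s, a = 3.9 m/s².
v = v₀ + at = 18.0 + (3.9)(9) = 53.1 m/s
Δx = v₀t + ½at² = 18.0·9 + 0.5·3.9·9² = 320 m
Speed at end of phase 3 = 53.1 m/s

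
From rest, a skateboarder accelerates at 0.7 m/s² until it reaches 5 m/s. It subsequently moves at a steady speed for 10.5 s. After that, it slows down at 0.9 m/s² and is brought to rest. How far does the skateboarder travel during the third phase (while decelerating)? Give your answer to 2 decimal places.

Phase 1 (accelerating): v₀ = 0 m/s, a = 0.7 m/s².
v = v₀ + at → t = (5 − 0) / 0.7 = 7.14 s
v² = v₀² + 2aΔx → Δx = (5² − 0²)/(2·0.7) = 17.9 m

Phase 2 (constant speed): v₀ = 5.00 m/s, a = 0 m/s².
v = v₀ + at = 5.00 + (0)(10.5) = 5.00 m/s
Δx = v₀t + ½at² = 5.00·10.5 + 0.5·0·10.5² = 52.5 m

Phase 3 (decelerating): v₀ = 5.00 m/s, a = -0.9 m/s².
v = v₀ + at → t = (0 − 5.00) / -0.9 = 5.56 s
v² = v₀² + 2aΔx → Δx = (0² − 5.00²)/(2·-0.9) = 13.9 m
Distance in phase 3 = 13.9 m

13.89 m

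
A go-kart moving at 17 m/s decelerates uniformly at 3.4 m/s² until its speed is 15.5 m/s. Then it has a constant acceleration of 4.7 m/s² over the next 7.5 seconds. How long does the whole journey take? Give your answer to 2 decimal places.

7.94 s

Phase 1 (decelerating): v₀ = 17.0 m/s, a = -3.4 m/s².
v = v₀ + at → t = (15.5 − 17.0) / -3.4 = 0.441 s
v² = v₀² + 2aΔx → Δx = (15.5² − 17.0²)/(2·-3.4) = 7.17 m

Phase 2 (accelerating): v₀ = 15.5 m/s, a = 4.7 m/s².
v = v₀ + at = 15.5 + (4.7)(7.5) = 50.8 m/s
Δx = v₀t + ½at² = 15.5·7.5 + 0.5·4.7·7.5² = 248 m
Total time = 0.441 + 7.50 = 7.94 s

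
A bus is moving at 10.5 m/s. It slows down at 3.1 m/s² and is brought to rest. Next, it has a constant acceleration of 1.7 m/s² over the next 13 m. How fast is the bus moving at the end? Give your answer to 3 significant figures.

Phase 1 (decelerating): v₀ = 10.5 m/s, a = -3.1 m/s².
v = v₀ + at → t = (0 − 10.5) / -3.1 = 3.39 s
v² = v₀² + 2aΔx → Δx = (0² − 10.5²)/(2·-3.1) = 17.8 m

Phase 2 (accelerating): v₀ = 0 m/s, a = 1.7 m/s².
v² = v₀² + 2aΔx = 0² + 2·1.7·13 = 44.2 → v = 6.65 m/s
t = (v − v₀)/a = (6.65 − 0)/1.7 = 3.91 s
Final speed = 6.65 m/s

6.65 m/s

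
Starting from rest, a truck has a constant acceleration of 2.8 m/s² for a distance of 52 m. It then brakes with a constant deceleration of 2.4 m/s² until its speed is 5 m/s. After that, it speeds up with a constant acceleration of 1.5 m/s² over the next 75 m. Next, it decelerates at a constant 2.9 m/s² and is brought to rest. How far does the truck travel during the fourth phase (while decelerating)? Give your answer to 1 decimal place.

Phase 1 (accelerating): v₀ = 0 m/s, a = 2.8 m/s².
v² = v₀² + 2aΔx = 0² + 2·2.8·52 = 291 → v = 17.1 m/s
t = (v − v₀)/a = (17.1 − 0)/2.8 = 6.09 s

Phase 2 (decelerating): v₀ = 17.1 m/s, a = -2.4 m/s².
v = v₀ + at → t = (5 − 17.1) / -2.4 = 5.03 s
v² = v₀² + 2aΔx → Δx = (5² − 17.1²)/(2·-2.4) = 55.5 m

Phase 3 (accelerating): v₀ = 5.00 m/s, a = 1.5 m/s².
v² = v₀² + 2aΔx = 5.00² + 2·1.5·75 = 250 → v = 15.8 m/s
t = (v − v₀)/a = (15.8 − 5.00)/1.5 = 7.21 s

Phase 4 (decelerating): v₀ = 15.8 m/s, a = -2.9 m/s².
v = v₀ + at → t = (0 − 15.8) / -2.9 = 5.45 s
v² = v₀² + 2aΔx → Δx = (0² − 15.8²)/(2·-2.9) = 43.1 m
Distance in phase 4 = 43.1 m

43.1 m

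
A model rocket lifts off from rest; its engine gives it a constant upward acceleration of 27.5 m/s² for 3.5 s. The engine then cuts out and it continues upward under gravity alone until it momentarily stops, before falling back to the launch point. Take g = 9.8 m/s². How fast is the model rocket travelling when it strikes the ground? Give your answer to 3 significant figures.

Phase 1 (powered ascent): v₀ = 0 m/s, a = 27.5 m/s².
v = v₀ + at = 0 + (27.5)(3.5) = 96.2 m/s
Δx = v₀t + ½at² = 0·3.5 + 0.5·27.5·3.5² = 168 m

Phase 2 (coasting upward): v₀ = 96.2 m/s, a = -9.8 m/s².
v = v₀ + at → t = (0 − 96.2) / -9.8 = 9.82 s
v² = v₀² + 2aΔx → Δx = (0² − 96.2²)/(2·-9.8) = 473 m

Phase 3 (free fall): v₀ = 0 m/s, a = -9.8 m/s².
Falls 641 m from rest: t = √(2·641/9.8) = 11.4 s; v = g·t = 112 m/s.
Impact speed = 112 m/s

112 m/s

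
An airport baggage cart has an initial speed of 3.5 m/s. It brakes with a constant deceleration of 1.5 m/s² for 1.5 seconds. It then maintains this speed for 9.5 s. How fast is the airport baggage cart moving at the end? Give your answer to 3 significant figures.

1.25 m/s

Phase 1 (decelerating): v₀ = 3.50 m/s, a = -1.5 m/s².
v = v₀ + at = 3.50 + (-1.5)(1.5) = 1.25 m/s
Δx = v₀t + ½at² = 3.50·1.5 + 0.5·-1.5·1.5² = 3.56 m

Phase 2 (constant speed): v₀ = 1.25 m/s, a = 0 m/s².
v = v₀ + at = 1.25 + (0)(9.5) = 1.25 m/s
Δx = v₀t + ½at² = 1.25·9.5 + 0.5·0·9.5² = 11.9 m
Final speed = 1.25 m/s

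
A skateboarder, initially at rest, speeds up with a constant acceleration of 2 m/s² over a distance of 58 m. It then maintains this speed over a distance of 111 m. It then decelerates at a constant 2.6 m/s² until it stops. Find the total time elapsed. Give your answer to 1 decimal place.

20.8 s

Phase 1 (accelerating): v₀ = 0 m/s, a = 2 m/s².
v² = v₀² + 2aΔx = 0² + 2·2·58 = 232 → v = 15.2 m/s
t = (v − v₀)/a = (15.2 − 0)/2 = 7.62 s

Phase 2 (constant speed): v₀ = 15.2 m/s, a = 0 m/s².
Constant speed: t = d/v = 111/15.2 = 7.29 s

Phase 3 (decelerating): v₀ = 15.2 m/s, a = -2.6 m/s².
v = v₀ + at → t = (0 − 15.2) / -2.6 = 5.86 s
v² = v₀² + 2aΔx → Δx = (0² − 15.2²)/(2·-2.6) = 44.6 m
Total time = 7.62 + 7.29 + 5.86 = 20.8 s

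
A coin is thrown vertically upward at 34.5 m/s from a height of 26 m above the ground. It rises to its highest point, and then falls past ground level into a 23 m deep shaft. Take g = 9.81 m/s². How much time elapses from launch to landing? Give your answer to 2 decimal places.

Phase 1 (rising): v₀ = 34.5 m/s, a = -9.81 m/s².
v = v₀ + at → t = (0 − 34.5) / -9.81 = 3.52 s
v² = v₀² + 2aΔx → Δx = (0² − 34.5²)/(2·-9.81) = 60.7 m

Phase 2 (falling): v₀ = 0 m/s, a = -9.81 m/s².
Falls 110 m from rest: t = √(2·110/9.81) = 4.73 s; v = g·t = 46.4 m/s.
Total time = 3.52 + 4.73 = 8.25 s

8.25 s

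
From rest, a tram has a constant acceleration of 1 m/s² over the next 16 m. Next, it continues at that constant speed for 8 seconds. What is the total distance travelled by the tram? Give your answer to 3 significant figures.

Phase 1 (accelerating): v₀ = 0 m/s, a = 1 m/s².
v² = v₀² + 2aΔx = 0² + 2·1·16 = 32.0 → v = 5.66 m/s
t = (v − v₀)/a = (5.66 − 0)/1 = 5.66 s

Phase 2 (constant speed): v₀ = 5.66 m/s, a = 0 m/s².
v = v₀ + at = 5.66 + (0)(8) = 5.66 m/s
Δx = v₀t + ½at² = 5.66·8 + 0.5·0·8² = 45.3 m
Total distance = 16.0 + 45.3 = 61.3 m

61.3 m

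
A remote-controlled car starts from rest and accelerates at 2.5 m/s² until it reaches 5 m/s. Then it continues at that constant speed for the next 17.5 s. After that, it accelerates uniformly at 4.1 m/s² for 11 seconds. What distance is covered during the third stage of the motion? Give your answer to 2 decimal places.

303.05 m

Phase 1 (accelerating): v₀ = 0 m/s, a = 2.5 m/s².
v = v₀ + at → t = (5 − 0) / 2.5 = 2.00 s
v² = v₀² + 2aΔx → Δx = (5² − 0²)/(2·2.5) = 5.00 m

Phase 2 (constant speed): v₀ = 5.00 m/s, a = 0 m/s².
v = v₀ + at = 5.00 + (0)(17.5) = 5.00 m/s
Δx = v₀t + ½at² = 5.00·17.5 + 0.5·0·17.5² = 87.5 m

Phase 3 (accelerating): v₀ = 5.00 m/s, a = 4.1 m/s².
v = v₀ + at = 5.00 + (4.1)(11) = 50.1 m/s
Δx = v₀t + ½at² = 5.00·11 + 0.5·4.1·11² = 303 m
Distance in phase 3 = 303 m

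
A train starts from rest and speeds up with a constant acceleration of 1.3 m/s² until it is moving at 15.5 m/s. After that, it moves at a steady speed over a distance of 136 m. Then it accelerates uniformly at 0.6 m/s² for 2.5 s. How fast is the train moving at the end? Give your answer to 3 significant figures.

17.0 m/s

Phase 1 (accelerating): v₀ = 0 m/s, a = 1.3 m/s².
v = v₀ + at → t = (15.5 − 0) / 1.3 = 11.9 s
v² = v₀² + 2aΔx → Δx = (15.5² − 0²)/(2·1.3) = 92.4 m

Phase 2 (constant speed): v₀ = 15.5 m/s, a = 0 m/s².
Constant speed: t = d/v = 136/15.5 = 8.77 s

Phase 3 (accelerating): v₀ = 15.5 m/s, a = 0.6 m/s².
v = v₀ + at = 15.5 + (0.6)(2.5) = 17.0 m/s
Δx = v₀t + ½at² = 15.5·2.5 + 0.5·0.6·2.5² = 40.6 m
Final speed = 17.0 m/s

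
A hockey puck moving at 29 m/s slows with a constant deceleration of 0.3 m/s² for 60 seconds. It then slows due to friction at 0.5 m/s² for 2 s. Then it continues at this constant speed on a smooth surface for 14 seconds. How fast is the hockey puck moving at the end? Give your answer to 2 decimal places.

10.00 m/s

Phase 1 (decelerating): v₀ = 29.0 m/s, a = -0.3 m/s².
v = v₀ + at = 29.0 + (-0.3)(60) = 11.0 m/s
Δx = v₀t + ½at² = 29.0·60 + 0.5·-0.3·60² = 1200 m

Phase 2 (decelerating): v₀ = 11.0 m/s, a = -0.5 m/s².
v = v₀ + at = 11.0 + (-0.5)(2) = 10.0 m/s
Δx = v₀t + ½at² = 11.0·2 + 0.5·-0.5·2² = 21.0 m

Phase 3 (constant speed): v₀ = 10.0 m/s, a = 0 m/s².
v = v₀ + at = 10.0 + (0)(14) = 10.0 m/s
Δx = v₀t + ½at² = 10.0·14 + 0.5·0·14² = 140 m
Final speed = 10.0 m/s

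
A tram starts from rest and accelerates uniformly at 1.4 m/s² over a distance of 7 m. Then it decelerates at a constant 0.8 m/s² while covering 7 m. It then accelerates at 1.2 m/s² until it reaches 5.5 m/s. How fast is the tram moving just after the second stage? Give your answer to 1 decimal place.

2.9 m/s

Phase 1 (accelerating): v₀ = 0 m/s, a = 1.4 m/s².
v² = v₀² + 2aΔx = 0² + 2·1.4·7 = 19.6 → v = 4.43 m/s
t = (v − v₀)/a = (4.43 − 0)/1.4 = 3.16 s

Phase 2 (decelerating): v₀ = 4.43 m/s, a = -0.8 m/s².
v² = v₀² + 2aΔx = 4.43² + 2·-0.8·7 = 8.40 → v = 2.90 m/s
t = (v − v₀)/a = (2.90 − 4.43)/-0.8 = 1.91 s
Speed at end of phase 2 = 2.90 m/s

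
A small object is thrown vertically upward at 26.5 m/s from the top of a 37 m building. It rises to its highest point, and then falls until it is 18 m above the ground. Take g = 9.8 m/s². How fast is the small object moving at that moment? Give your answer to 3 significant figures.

32.8 m/s

Phase 1 (rising): v₀ = 26.5 m/s, a = -9.8 m/s².
v = v₀ + at → t = (0 − 26.5) / -9.8 = 2.70 s
v² = v₀² + 2aΔx → Δx = (0² − 26.5²)/(2·-9.8) = 35.8 m

Phase 2 (falling): v₀ = 0 m/s, a = -9.8 m/s².
Falls 54.8 m from rest: t = √(2·54.8/9.8) = 3.35 s; v = g·t = 32.8 m/s.
Final speed = 32.8 m/s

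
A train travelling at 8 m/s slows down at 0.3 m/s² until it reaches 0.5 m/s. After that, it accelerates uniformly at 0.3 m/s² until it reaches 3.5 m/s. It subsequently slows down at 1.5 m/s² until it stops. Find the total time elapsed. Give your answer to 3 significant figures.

Phase 1 (decelerating): v₀ = 8.00 m/s, a = -0.3 m/s².
v = v₀ + at → t = (0.5 − 8.00) / -0.3 = 25.0 s
v² = v₀² + 2aΔx → Δx = (0.5² − 8.00²)/(2·-0.3) = 106 m

Phase 2 (accelerating): v₀ = 0.500 m/s, a = 0.3 m/s².
v = v₀ + at → t = (3.5 − 0.500) / 0.3 = 10.0 s
v² = v₀² + 2aΔx → Δx = (3.5² − 0.500²)/(2·0.3) = 20.0 m

Phase 3 (decelerating): v₀ = 3.50 m/s, a = -1.5 m/s².
v = v₀ + at → t = (0 − 3.50) / -1.5 = 2.33 s
v² = v₀² + 2aΔx → Δx = (0² − 3.50²)/(2·-1.5) = 4.08 m
Total time = 25.0 + 10.0 + 2.33 = 37.3 s

37.3 s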